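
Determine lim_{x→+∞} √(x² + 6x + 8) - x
This is an ∞ − ∞ indeterminate form.
Multiply and divide by the conjugate √(x²+6x + 8) + x; the x² terms cancel, leaving (6x + 8)/(√(x²+6x + 8)+x) → 6/2 = 3.
Limit = 3.

Final answer: 3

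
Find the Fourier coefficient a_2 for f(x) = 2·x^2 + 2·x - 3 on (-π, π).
a_2 = (1/π) ∫_{-π}^{π} f(x)·cos(2x) dx.
Evaluate the integral (use parity and integration by parts as needed): a_2 = 2.

Final answer: 2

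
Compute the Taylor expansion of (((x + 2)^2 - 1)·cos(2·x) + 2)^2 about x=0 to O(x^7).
268·x^6/3 + 320·x^5/3 - 39·x^4 - 120·x^3 - 34·x^2 + 40·x + 25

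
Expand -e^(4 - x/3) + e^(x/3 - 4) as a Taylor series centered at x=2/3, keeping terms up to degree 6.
(1 - e^(68/9))·e^(-34/9) + (1 + e^(68/9))·e^(-34/9)·(x - 2/3)/3 + (1 - e^(68/9))·e^(-34/9)·(x - 2/3)^2/18 + (1 + e^(68/9))·e^(-34/9)·(x - 2/3)^3/162 + (1 - e^(68/9))·e^(-34/9)·(x - 2/3)^4/1944 + (1 + e^(68/9))·e^(-34/9)·(x - 2/3)^5/29160 + (1 - e^(68/9))·e^(-34/9)·(x - 2/3)^6/524880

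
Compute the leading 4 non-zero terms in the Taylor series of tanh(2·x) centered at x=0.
-2176·x^7/315 + 64·x^5/15 - 8·x^3/3 + 2·x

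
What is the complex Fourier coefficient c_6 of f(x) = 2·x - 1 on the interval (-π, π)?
Compute the real Fourier coefficients first: a_6 = 0, b_6 = -2/3.
Then c_6 = (a_6 − i·b_6)/2 = i/3.

Final answer: i/3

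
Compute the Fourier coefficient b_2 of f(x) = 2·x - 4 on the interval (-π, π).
b_2 = (1/π) ∫_{-π}^{π} f(x)·sin(2x) dx.
Evaluate the integral (use parity and integration by parts as needed): b_2 = -2.

Final answer: -2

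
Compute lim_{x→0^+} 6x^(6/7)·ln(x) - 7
The product is a 0·∞ indeterminate form at x → 0⁺.
Rewrite the product as 6·ln(x) / x^(-6/7) and apply L'Hôpital, or use the standard hierarchy x^(-6/7) ≫ |ln x| as x → 0⁺.
The indeterminate product → 0, so the limit = -7.

Final answer: -7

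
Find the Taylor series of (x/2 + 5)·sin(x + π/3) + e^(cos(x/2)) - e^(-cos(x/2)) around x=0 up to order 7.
x^7·(-√(3)/2880 - 1/2016) + x^6·(-√(3)/288 - 31·e/46080 - e^(-1)/46080 + 1/480) + x^5·(√(3)/96 + 1/48) + x^4·(-1/24 - e^(-1)/192 + e/96 + 5·√(3)/48) + x^3·(-5/12 - √(3)/8) + x^2·(-5·√(3)/4 - e/8 - e^(-1)/8 + 1/4) + x·(√(3)/4 + 5/2) - e^(-1) + e + 5·√(3)/2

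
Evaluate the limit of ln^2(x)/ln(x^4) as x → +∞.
This is an ∞/∞ indeterminate form as x → +∞.
Write ln(x^4) = 4·ln(x), reducing the quotient to ln(x)/4 → ∞.
Limit = ∞.

Final answer: ∞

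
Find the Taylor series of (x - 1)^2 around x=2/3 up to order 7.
1/9 - 2·(x - 2/3)/3 + (x - 2/3)^2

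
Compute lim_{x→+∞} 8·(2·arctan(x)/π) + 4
Evaluate the dominant behaviour as x → +∞; each term tends to a finite value or vanishes.
Limit = 12.

Final answer: 12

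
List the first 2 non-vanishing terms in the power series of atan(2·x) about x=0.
-8·x^3/3 + 2·x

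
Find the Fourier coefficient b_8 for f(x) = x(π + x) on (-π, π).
b_8 = (1/π) ∫_{-π}^{π} f(x)·sin(8x) dx.
Evaluate the integral (use parity and integration by parts as needed): b_8 = -π/4.

Final answer: -π/4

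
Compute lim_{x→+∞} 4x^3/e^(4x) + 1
The quotient is an ∞/∞ indeterminate form as x → +∞.
The exponential denominator e^(4x) dominates the polynomial numerator (e^x ≫ x^3 as x → ∞), so the quotient → 0.
Adding the constant: 0 + 1 = 1. Limit = 1.

Final answer: 1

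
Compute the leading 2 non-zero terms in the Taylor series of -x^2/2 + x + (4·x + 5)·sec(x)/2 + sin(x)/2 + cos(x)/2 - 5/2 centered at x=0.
7·x/2 + 1/2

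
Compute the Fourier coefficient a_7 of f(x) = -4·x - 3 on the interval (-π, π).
a_7 = (1/π) ∫_{-π}^{π} f(x)·cos(7x) dx.
Evaluate the integral (use parity and integration by parts as needed): a_7 = 0.

Final answer: 0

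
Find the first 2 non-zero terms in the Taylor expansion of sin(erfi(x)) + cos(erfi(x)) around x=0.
2·x/√(π) + 1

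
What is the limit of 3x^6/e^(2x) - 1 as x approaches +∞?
The quotient is an ∞/∞ indeterminate form as x → +∞.
The exponential denominator e^(2x) dominates the polynomial numerator (e^x ≫ x^6 as x → ∞), so the quotient → 0.
Adding the constant: 0 - 1 = -1. Limit = -1.

Final answer: -1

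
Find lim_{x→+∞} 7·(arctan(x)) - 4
Evaluate the dominant behaviour as x → +∞; each term tends to a finite value or vanishes.
Limit = -4 + 7·π/2.

Final answer: -4 + 7·π/2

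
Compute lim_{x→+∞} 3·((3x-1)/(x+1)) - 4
Evaluate the dominant behaviour as x → +∞; each term tends to a finite value or vanishes.
Limit = 5.

Final answer: 5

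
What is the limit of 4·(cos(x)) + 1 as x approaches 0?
Direct substitution at x = 0 gives 5.

Final answer: 5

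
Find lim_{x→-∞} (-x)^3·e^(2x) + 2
The product is a 0·∞ indeterminate form at x → -∞.
Rewrite the product as (-x)^3 / e^(-2x) (an ∞/∞ form) and apply L'Hôpital, or use the standard hierarchy e^(2|x|) ≫ |(-x)^3| as x → -∞.
The indeterminate product → 0, so the limit = 2.

Final answer: 2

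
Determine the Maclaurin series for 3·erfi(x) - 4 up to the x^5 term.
3·x^5/(5·√(π)) + 2·x^3/√(π) + 6·x/√(π) - 4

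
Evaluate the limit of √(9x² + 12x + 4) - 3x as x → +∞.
As x → +∞: multiply by the conjugate to get (12x+4)/(√(9x²+12x+4)+3x); the denominator ~ 6x, so the limit is 12/6 = 2.
Limit = 2.

Final answer: 2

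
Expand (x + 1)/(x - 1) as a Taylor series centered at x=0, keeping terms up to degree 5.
-2·x^5 - 2·x^4 - 2·x^3 - 2·x^2 - 2·x - 1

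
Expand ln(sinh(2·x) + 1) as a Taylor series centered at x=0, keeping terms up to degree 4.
-20·x^4/3 + 4·x^3 - 2·x^2 + 2·x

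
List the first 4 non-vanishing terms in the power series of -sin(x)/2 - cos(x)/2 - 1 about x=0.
x^3/12 + x^2/4 - x/2 - 3/2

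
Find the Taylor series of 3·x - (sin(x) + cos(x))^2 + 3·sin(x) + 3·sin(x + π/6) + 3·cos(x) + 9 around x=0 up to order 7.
x^7·(25/1008 - √(3)/3360) - x^6/160 + x^5·(-29/120 + √(3)/80) + 3·x^4/16 + x^3·(5/6 - √(3)/4) - 9·x^2/4 + x·(3·√(3)/2 + 4) + 25/2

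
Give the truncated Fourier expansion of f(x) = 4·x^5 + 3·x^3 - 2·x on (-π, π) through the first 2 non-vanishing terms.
(-154·π^2 + 8·π^4 + 920)·sin(x) + (-4·π^4 - 47/2 + 17·π^2)·sin(2·x)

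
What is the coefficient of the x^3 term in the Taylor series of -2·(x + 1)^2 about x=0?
Expand to order 3: -2·(x + 1)^2 = -2·x^2 - 4·x - 2 + O(x^4).
The coefficient of x^3 is 0.

Final answer: 0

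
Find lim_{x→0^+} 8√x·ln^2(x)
This is a 0·∞ indeterminate form at x → 0⁺.
Rewrite the product as 8·ln^2(x) / x^(-1/2) and apply L'Hôpital, or use the standard hierarchy x^(-1/2) ≫ |ln x|^2 as x → 0⁺.
The indeterminate product → 0, so the limit = 0.

Final answer: 0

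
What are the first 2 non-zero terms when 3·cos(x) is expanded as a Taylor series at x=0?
3 - 3·x^2/2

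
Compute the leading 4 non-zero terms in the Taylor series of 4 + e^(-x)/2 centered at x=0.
-x^3/12 + x^2/4 - x/2 + 9/2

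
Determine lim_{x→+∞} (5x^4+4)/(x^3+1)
This is an ∞/∞ indeterminate form as x → +∞.
Divide numerator and denominator by x^4 and let the lower-order terms vanish; the numerator's degree 4 exceeds the denominator's degree 3, so the quotient diverges.
Limit = ∞.

Final answer: ∞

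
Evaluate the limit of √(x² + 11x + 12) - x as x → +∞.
As x → +∞: multiply by the conjugate to get (11x+12)/(√(x²+11x+12)+x); the denominator ~ 2x, so the limit is 11/2.
Limit = 11/2.

Final answer: 11/2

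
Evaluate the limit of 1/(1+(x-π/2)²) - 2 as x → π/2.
Direct substitution at x = π/2 gives -1.

Final answer: -1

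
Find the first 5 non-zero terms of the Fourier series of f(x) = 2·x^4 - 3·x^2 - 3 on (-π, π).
(108 - 16·π^2)·cos(x) + (-9 + 4·π^2)·cos(2·x) + (68/27 - 16·π^2/9)·cos(3·x) + (-9/8 + π^2)·cos(4·x) - π^2 - 3 + 2·π^4/5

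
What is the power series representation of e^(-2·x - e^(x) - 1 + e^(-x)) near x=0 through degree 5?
-673·x^5·e^(-1)/60 + 12·x^4·e^(-1) - 11·x^3·e^(-1) + 8·x^2·e^(-1) - 4·x·e^(-1) + e^(-1)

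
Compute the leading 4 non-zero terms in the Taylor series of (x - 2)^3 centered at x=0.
x^3 - 6·x^2 + 12·x - 8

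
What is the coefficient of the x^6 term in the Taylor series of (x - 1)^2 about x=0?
Expand to order 6: (x - 1)^2 = x^2 - 2·x + 1 + O(x^7).
The coefficient of x^6 is 0.

Final answer: 0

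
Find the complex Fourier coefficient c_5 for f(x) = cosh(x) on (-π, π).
Compute the real Fourier coefficients first: a_5 = -sinh(π)/(13·π), b_5 = 0.
Then c_5 = (a_5 − i·b_5)/2 = -sinh(π)/(26·π).

Final answer: -sinh(π)/(26·π)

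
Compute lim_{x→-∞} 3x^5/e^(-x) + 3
The quotient is an ∞/∞ indeterminate form as x → -∞.
Compare growth rates of the dominant terms (exponentials ≫ polynomials ≫ logarithms), or apply L'Hôpital's rule; the quotient → 0.
Adding the constant: 0 + 3 = 3. Limit = 3.

Final answer: 3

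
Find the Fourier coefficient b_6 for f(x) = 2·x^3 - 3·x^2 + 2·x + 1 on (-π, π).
b_6 = (1/π) ∫_{-π}^{π} f(x)·sin(6x) dx.
Evaluate the integral (use parity and integration by parts as needed): b_6 = -2·π^2/3 - 5/9.

Final answer: -2·π^2/3 - 5/9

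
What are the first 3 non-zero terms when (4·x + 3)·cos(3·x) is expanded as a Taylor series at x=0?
-27·x^2/2 + 4·x + 3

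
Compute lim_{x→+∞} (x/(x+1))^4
As x → +∞: x/(x+1) = 1/(1 + 1/x) → 1, and the 4th power of a limit-1 base also → 1.
Limit = 1.

Final answer: 1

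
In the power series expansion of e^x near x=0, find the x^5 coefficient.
Expand to order 5: e^x = x^5/120 + x^4/24 + x^3/6 + x^2/2 + x + 1 + O(x^6).
The coefficient of x^5 is 1/120.

Final answer: 1/120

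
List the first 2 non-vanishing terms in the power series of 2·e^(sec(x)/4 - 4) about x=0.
x^2·e^(-15/4)/4 + 2·e^(-15/4)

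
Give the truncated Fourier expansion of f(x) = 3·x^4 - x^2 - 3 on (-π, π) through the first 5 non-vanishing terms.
(148 - 24·π^2)·cos(x) + (-10 + 6·π^2)·cos(2·x) + (20/9 - 8·π^2/3)·cos(3·x) + (-13/16 + 3·π^2/2)·cos(4·x) - π^2/3 - 3 + 3·π^4/5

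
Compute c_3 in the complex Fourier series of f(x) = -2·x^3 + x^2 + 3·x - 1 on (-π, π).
Compute the real Fourier coefficients first: a_3 = -4/9, b_3 = 26/9 - 4·π^2/3.
Then c_3 = (a_3 − i·b_3)/2 = -2/9 - 13·i/9 + 2·i·π^2/3.

Final answer: -2/9 - 13·i/9 + 2·i·π^2/3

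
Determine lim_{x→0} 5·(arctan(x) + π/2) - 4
Direct substitution at x = 0 gives -4 + 5·π/2.

Final answer: -4 + 5·π/2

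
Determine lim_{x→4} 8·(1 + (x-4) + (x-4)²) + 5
Direct substitution at x = 4 gives 13.

Final answer: 13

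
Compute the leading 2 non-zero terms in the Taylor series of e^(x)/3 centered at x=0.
x/3 + 1/3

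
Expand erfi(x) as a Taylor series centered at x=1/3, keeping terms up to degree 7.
erfi(1/3) + 2·e^(1/9)·(x - 1/3)/√(π) + 2·e^(1/9)·(x - 1/3)^2/(3·√(π)) + 22·e^(1/9)·(x - 1/3)^3/(27·√(π)) + 29·e^(1/9)·(x - 1/3)^4/(81·√(π)) + 71·e^(1/9)·(x - 1/3)^5/(243·√(π)) + 1399·e^(1/9)·(x - 1/3)^6/(10935·√(π)) + 18773·e^(1/9)·(x - 1/3)^7/(229635·√(π))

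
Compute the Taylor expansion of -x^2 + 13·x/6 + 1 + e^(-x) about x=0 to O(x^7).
x^6/720 - x^5/120 + x^4/24 - x^3/6 - x^2/2 + 7·x/6 + 2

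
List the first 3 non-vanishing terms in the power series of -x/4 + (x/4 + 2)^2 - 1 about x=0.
x^2/16 + 3·x/4 + 3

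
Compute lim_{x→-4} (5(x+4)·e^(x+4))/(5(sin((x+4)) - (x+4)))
Both numerator and denominator → 0 as x → -4; this is a 0/0 indeterminate form.
Expand each to leading order near x = -4: numerator ~ 5·(x + 4), denominator ~ -5·(x + 4)^3/6.
The limit of the ratio is -∞.

Final answer: -∞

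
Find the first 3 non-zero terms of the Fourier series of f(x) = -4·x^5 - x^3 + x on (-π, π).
(-946 - 8·π^4 + 158·π^2)·sin(x) + (-19·π^2 + 55/2 + 4·π^4)·sin(2·x) + (-8·π^4/3 - 230/81 + 142·π^2/27)·sin(3·x)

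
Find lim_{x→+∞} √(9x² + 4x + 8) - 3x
As x → +∞: multiply by the conjugate to get (4x+8)/(√(9x²+4x+8)+3x); the denominator ~ 6x, so the limit is 4/6 = 2/3.
Limit = 2/3.

Final answer: 2/3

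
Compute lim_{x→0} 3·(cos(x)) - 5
Direct substitution at x = 0 gives -2.

Final answer: -2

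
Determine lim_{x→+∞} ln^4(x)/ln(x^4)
This is an ∞/∞ indeterminate form as x → +∞.
Write ln(x^4) = 4·ln(x), reducing the quotient to ln^3(x)/4 → ∞.
Limit = ∞.

Final answer: ∞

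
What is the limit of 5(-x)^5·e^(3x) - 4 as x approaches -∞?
The product is a 0·∞ indeterminate form at x → -∞.
Rewrite the product as 5(-x)^5 / e^(-3x) (an ∞/∞ form) and apply L'Hôpital, or use the standard hierarchy e^(3|x|) ≫ |(-x)^5| as x → -∞.
The indeterminate product → 0, so the limit = -4.

Final answer: -4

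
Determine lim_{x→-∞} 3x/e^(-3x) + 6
The quotient is an ∞/∞ indeterminate form as x → -∞.
Compare growth rates of the dominant terms (exponentials ≫ polynomials ≫ logarithms), or apply L'Hôpital's rule; the quotient → 0.
Adding the constant: 0 + 6 = 6. Limit = 6.

Final answer: 6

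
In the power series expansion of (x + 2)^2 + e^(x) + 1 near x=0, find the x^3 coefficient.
Expand to order 3: (x + 2)^2 + e^(x) + 1 = x^3/6 + 3·x^2/2 + 5·x + 6 + O(x^4).
The coefficient of x^3 is 1/6.

Final answer: 1/6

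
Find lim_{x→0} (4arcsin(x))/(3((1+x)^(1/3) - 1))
Both numerator and denominator → 0 as x → 0; this is a 0/0 indeterminate form.
Expand each to leading order near x = 0: numerator ~ 4·x, denominator ~ x.
The limit of the ratio is 4.

Final answer: 4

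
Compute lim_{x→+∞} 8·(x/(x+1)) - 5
Evaluate the dominant behaviour as x → +∞; each term tends to a finite value or vanishes.
Limit = 3.

Final answer: 3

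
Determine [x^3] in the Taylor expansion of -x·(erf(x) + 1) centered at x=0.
Expand to order 3: -x·(erf(x) + 1) = -2·x^2/√(π) - x + O(x^4).
The coefficient of x^3 is 0.

Final answer: 0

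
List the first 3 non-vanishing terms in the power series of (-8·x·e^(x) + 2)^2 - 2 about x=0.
32·x^2 - 32·x + 2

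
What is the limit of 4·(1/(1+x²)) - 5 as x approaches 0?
Direct substitution at x = 0 gives -1.

Final answer: -1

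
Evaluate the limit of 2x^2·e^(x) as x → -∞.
This is a 0·∞ indeterminate form at x → -∞.
Rewrite the product as 2x^2 / e^(-x) (an ∞/∞ form) and apply L'Hôpital, or use the standard hierarchy e^(|x|) ≫ |x^2| as x → -∞.
The indeterminate product → 0, so the limit = 0.

Final answer: 0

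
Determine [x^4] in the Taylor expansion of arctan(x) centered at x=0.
Expand to order 4: arctan(x) = -x^3/3 + x + O(x^5).
The coefficient of x^4 is 0.

Final answer: 0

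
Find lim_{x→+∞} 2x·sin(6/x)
As x → +∞: let u = 6/x → 0⁺; then 2·x·sin(6/x) = 2·6·sin(u)/u → 2·6·1 = 12.
Limit = 12.

Final answer: 12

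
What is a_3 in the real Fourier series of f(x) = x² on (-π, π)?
a_3 = (1/π) ∫_{-π}^{π} f(x)·cos(3x) dx.
Evaluate the integral (use parity and integration by parts as needed): a_3 = -4/9.

Final answer: -4/9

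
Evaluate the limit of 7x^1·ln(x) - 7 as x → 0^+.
The product is a 0·∞ indeterminate form at x → 0⁺.
Rewrite the product as 7·ln(x) / x^(-1) and apply L'Hôpital, or use the standard hierarchy x^(-1) ≫ |ln x| as x → 0⁺.
The indeterminate product → 0, so the limit = -7.

Final answer: -7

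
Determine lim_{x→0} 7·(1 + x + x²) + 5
Direct substitution at x = 0 gives 12.

Final answer: 12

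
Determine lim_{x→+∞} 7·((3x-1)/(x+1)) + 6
Evaluate the dominant behaviour as x → +∞; each term tends to a finite value or vanishes.
Limit = 27.

Final answer: 27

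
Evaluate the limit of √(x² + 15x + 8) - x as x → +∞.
This is an ∞ − ∞ indeterminate form.
Multiply and divide by the conjugate √(x²+15x + 8) + x; the x² terms cancel, leaving (15x + 8)/(√(x²+15x + 8)+x) → 15/2.
Limit = 15/2.

Final answer: 15/2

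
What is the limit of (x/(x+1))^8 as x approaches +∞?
As x → +∞: x/(x+1) = 1/(1 + 1/x) → 1, and the 8th power of a limit-1 base also → 1.
Limit = 1.

Final answer: 1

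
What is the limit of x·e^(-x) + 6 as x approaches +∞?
Evaluate the dominant behaviour as x → +∞; each term tends to a finite value or vanishes.
Limit = 6.

Final answer: 6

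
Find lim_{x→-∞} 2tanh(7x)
Evaluate the dominant behaviour as x → -∞; each term tends to a finite value or vanishes.
Limit = -2.

Final answer: -2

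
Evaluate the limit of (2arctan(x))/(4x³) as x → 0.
Both numerator and denominator → 0 as x → 0; this is a 0/0 indeterminate form.
Expand each to leading order near x = 0: numerator ~ 2·x, denominator ~ 4·x^3.
The limit of the ratio is ∞.

Final answer: ∞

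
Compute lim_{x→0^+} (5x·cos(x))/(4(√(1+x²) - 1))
Both numerator and denominator → 0 as x → 0^+; this is a 0/0 indeterminate form.
Expand each to leading order near x = 0: numerator ~ 5·x, denominator ~ 2·x^2.
The limit of the ratio is ∞.

Final answer: ∞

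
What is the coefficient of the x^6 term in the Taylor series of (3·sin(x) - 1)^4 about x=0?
Expand to order 6: (3·sin(x) - 1)^4 = -258·x^6/5 + 539·x^5/10 + 63·x^4 - 106·x^3 + 54·x^2 - 12·x + 1 + O(x^7).
The coefficient of x^6 is -258/5.

Final answer: -258/5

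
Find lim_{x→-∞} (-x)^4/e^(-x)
This is an ∞/∞ indeterminate form as x → -∞.
Compare growth rates of the dominant terms (exponentials ≫ polynomials ≫ logarithms), or apply L'Hôpital's rule; the quotient → 0.
Limit = 0.

Final answer: 0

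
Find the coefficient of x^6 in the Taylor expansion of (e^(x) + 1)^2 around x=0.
Expand to order 6: (e^(x) + 1)^2 = 11·x^6/120 + 17·x^5/60 + 3·x^4/4 + 5·x^3/3 + 3·x^2 + 4·x + 4 + O(x^7).
The coefficient of x^6 is 11/120.

Final answer: 11/120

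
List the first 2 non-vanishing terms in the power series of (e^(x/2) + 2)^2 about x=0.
3·x + 9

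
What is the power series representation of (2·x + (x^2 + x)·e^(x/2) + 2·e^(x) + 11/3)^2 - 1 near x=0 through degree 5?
21709·x^5/2880 + 1327·x^4/72 + 1291·x^3/36 + 160·x^2/3 + 170·x/3 + 280/9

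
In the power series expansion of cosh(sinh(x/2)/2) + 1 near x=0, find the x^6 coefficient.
Expand to order 6: cosh(sinh(x/2)/2) + 1 = 337·x^6/2949120 + 17·x^4/6144 + x^2/32 + 2 + O(x^7).
The coefficient of x^6 is 337/2949120.

Final answer: 337/2949120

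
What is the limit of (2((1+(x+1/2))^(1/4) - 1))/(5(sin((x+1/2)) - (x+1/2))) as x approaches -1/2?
Both numerator and denominator → 0 as x → -1/2; this is a 0/0 indeterminate form.
Expand each to leading order near x = -1/2: numerator ~ (x + 1/2)/2, denominator ~ -5·(x + 1/2)^3/6.
The limit of the ratio is -∞.

Final answer: -∞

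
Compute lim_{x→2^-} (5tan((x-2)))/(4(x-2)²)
Both numerator and denominator → 0 as x → 2^-; this is a 0/0 indeterminate form.
Expand each to leading order near x = 2: numerator ~ 5·(x - 2), denominator ~ 4·(x - 2)^2.
The limit of the ratio is -∞.

Final answer: -∞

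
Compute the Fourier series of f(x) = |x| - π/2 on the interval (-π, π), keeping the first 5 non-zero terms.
-4·cos(x)/π - 4·cos(3·x)/(9·π) - 4·cos(5·x)/(25·π) - 4·cos(7·x)/(49·π) - 4·cos(9·x)/(81·π)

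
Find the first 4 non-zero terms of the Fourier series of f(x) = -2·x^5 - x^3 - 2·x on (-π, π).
(-472 - 4·π^4 + 78·π^2)·sin(x) + (-9·π^2 + 31/2 + 2·π^4)·sin(2·x) + (-4·π^4/3 - 232/81 + 62·π^2/27)·sin(3·x) + (-3·π^2/4 + 41/32 + π^4)·sin(4·x)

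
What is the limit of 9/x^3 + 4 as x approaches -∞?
Evaluate the dominant behaviour as x → -∞; each term tends to a finite value or vanishes.
Limit = 4.

Final answer: 4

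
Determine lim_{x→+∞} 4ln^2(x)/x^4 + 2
The quotient is an ∞/∞ indeterminate form as x → +∞.
The polynomial denominator x^4 dominates the logarithmic numerator (any positive power of x ≫ ln^2(x) as x → ∞), so the quotient → 0.
Adding the constant: 0 + 2 = 2. Limit = 2.

Final answer: 2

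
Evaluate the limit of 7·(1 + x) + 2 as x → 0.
Direct substitution at x = 0 gives 9.

Final answer: 9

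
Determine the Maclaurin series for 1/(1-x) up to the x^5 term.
x^5 + x^4 + x^3 + x^2 + x + 1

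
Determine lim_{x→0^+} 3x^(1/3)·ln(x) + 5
The product is a 0·∞ indeterminate form at x → 0⁺.
Rewrite the product as 3·ln(x) / x^(-1/3) and apply L'Hôpital, or use the standard hierarchy x^(-1/3) ≫ |ln x| as x → 0⁺.
The indeterminate product → 0, so the limit = 5.

Final answer: 5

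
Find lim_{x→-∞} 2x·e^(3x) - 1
The product is a 0·∞ indeterminate form at x → -∞.
Rewrite the product as 2x / e^(-3x) (an ∞/∞ form) and apply L'Hôpital, or use the standard hierarchy e^(3|x|) ≫ |x| as x → -∞.
The indeterminate product → 0, so the limit = -1.

Final answer: -1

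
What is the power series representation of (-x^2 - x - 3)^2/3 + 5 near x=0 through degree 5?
x^4/3 + 2·x^3/3 + 7·x^2/3 + 2·x + 8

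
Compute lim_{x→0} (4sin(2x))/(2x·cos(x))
Both numerator and denominator → 0 as x → 0; this is a 0/0 indeterminate form.
Expand each to leading order near x = 0: numerator ~ 8·x, denominator ~ 2·x.
The limit of the ratio is 4.

Final answer: 4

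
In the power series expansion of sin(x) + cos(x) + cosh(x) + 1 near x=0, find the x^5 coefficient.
Expand to order 5: sin(x) + cos(x) + cosh(x) + 1 = x^5/120 + x^4/12 - x^3/6 + x + 3 + O(x^6).
The coefficient of x^5 is 1/120.

Final answer: 1/120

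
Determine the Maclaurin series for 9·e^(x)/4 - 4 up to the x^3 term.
3·x^3/8 + 9·x^2/8 + 9·x/4 - 7/4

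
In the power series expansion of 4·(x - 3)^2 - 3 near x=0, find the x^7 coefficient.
Expand to order 7: 4·(x - 3)^2 - 3 = 4·x^2 - 24·x + 33 + O(x^8).
The coefficient of x^7 is 0.

Final answer: 0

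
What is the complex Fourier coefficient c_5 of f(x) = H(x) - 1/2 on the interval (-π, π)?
Compute the real Fourier coefficients first: a_5 = 0, b_5 = 2/(5·π).
Then c_5 = (a_5 − i·b_5)/2 = -i/(5·π).

Final answer: -i/(5·π)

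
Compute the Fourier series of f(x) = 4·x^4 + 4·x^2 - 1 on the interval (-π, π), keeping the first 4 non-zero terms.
(176 - 32·π^2)·cos(x) + (-8 + 8·π^2)·cos(2·x) + (16/27 - 32·π^2/9)·cos(3·x) - 1 + 4·π^2/3 + 4·π^4/5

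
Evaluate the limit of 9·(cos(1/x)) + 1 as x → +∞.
Evaluate the dominant behaviour as x → +∞; each term tends to a finite value or vanishes.
Limit = 10.

Final answer: 10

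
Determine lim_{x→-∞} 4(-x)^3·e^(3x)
This is a 0·∞ indeterminate form at x → -∞.
Rewrite the product as 4(-x)^3 / e^(-3x) (an ∞/∞ form) and apply L'Hôpital, or use the standard hierarchy e^(3|x|) ≫ |(-x)^3| as x → -∞.
The indeterminate product → 0, so the limit = 0.

Final answer: 0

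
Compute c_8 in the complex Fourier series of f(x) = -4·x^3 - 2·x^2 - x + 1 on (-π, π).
Compute the real Fourier coefficients first: a_8 = -1/8, b_8 = 5/32 + π^2.
Then c_8 = (a_8 − i·b_8)/2 = -1/16 - i·π^2/2 - 5·i/64.

Final answer: -1/16 - i·π^2/2 - 5·i/64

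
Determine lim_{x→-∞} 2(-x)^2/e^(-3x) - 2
The quotient is an ∞/∞ indeterminate form as x → -∞.
Compare growth rates of the dominant terms (exponentials ≫ polynomials ≫ logarithms), or apply L'Hôpital's rule; the quotient → 0.
Adding the constant: 0 - 2 = -2. Limit = -2.

Final answer: -2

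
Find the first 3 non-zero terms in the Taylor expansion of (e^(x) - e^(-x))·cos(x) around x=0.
-x^5/15 - 2·x^3/3 + 2·x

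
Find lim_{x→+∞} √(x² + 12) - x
This is an ∞ − ∞ indeterminate form.
Multiply and divide by the conjugate √(x²+12) + x; the x² terms cancel, leaving 12/(√(x²+12)+x) → 0.
Limit = 0.

Final answer: 0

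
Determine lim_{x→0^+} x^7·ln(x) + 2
The product is a 0·∞ indeterminate form at x → 0⁺.
Rewrite the product as ln(x) / x^(-7) and apply L'Hôpital, or use the standard hierarchy x^(-7) ≫ |ln x| as x → 0⁺.
The indeterminate product → 0, so the limit = 2.

Final answer: 2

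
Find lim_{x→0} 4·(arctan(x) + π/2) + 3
Direct substitution at x = 0 gives 3 + 2·π.

Final answer: 3 + 2·π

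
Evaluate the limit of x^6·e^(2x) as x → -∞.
This is a 0·∞ indeterminate form at x → -∞.
Rewrite the product as x^6 / e^(-2x) (an ∞/∞ form) and apply L'Hôpital, or use the standard hierarchy e^(2|x|) ≫ |x^6| as x → -∞.
The indeterminate product → 0, so the limit = 0.

Final answer: 0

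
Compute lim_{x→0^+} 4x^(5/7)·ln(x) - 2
The product is a 0·∞ indeterminate form at x → 0⁺.
Rewrite the product as 4·ln(x) / x^(-5/7) and apply L'Hôpital, or use the standard hierarchy x^(-5/7) ≫ |ln x| as x → 0⁺.
The indeterminate product → 0, so the limit = -2.

Final answer: -2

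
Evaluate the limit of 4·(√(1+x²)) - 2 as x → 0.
Direct substitution at x = 0 gives 2.

Final answer: 2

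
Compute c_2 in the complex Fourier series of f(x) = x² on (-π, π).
Compute the real Fourier coefficients first: a_2 = 1, b_2 = 0.
Then c_2 = (a_2 − i·b_2)/2 = 1/2.

Final answer: 1/2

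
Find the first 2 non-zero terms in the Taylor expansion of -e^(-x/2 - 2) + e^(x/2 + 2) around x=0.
x·(e^(-2)/2 + e^(2)/2) - e^(-2) + e^(2)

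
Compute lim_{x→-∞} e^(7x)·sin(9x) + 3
Evaluate the dominant behaviour as x → -∞; each term tends to a finite value or vanishes.
Limit = 3.

Final answer: 3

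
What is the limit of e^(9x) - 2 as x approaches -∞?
Evaluate the dominant behaviour as x → -∞; each term tends to a finite value or vanishes.
Limit = -2.

Final answer: -2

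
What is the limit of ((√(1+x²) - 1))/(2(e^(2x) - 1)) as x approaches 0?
Both numerator and denominator → 0 as x → 0; this is a 0/0 indeterminate form.
Expand each to leading order near x = 0: numerator ~ x^2/2, denominator ~ 4·x.
The limit of the ratio is 0.

Final answer: 0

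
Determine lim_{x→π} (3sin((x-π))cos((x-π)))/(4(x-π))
Both numerator and denominator → 0 as x → π; this is a 0/0 indeterminate form.
Expand each to leading order near x = π: numerator ~ 3·(x - π), denominator ~ 4·(x - π).
The limit of the ratio is 3/4.

Final answer: 3/4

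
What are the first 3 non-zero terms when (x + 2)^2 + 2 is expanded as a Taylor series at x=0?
x^2 + 4·x + 6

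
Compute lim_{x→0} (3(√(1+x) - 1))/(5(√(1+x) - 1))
Both numerator and denominator → 0 as x → 0; this is a 0/0 indeterminate form.
Expand each to leading order near x = 0: numerator ~ 3·x/2, denominator ~ 5·x/2.
The limit of the ratio is 3/5.

Final answer: 3/5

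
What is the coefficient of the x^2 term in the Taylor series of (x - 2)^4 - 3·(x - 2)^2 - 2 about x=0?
Expand to order 2: (x - 2)^4 - 3·(x - 2)^2 - 2 = 21·x^2 - 20·x + 2 + O(x^3).
The coefficient of x^2 is 21.

Final answer: 21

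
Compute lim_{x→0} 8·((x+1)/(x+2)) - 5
Direct substitution at x = 0 gives -1.

Final answer: -1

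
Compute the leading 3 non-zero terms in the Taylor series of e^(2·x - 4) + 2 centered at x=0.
2·x^2·e^(-4) + 2·x·e^(-4) + e^(-4) + 2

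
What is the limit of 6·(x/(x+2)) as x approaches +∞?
Evaluate the dominant behaviour as x → +∞; each term tends to a finite value or vanishes.
Limit = 6.

Final answer: 6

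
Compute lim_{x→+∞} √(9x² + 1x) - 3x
As x → +∞: multiply by the conjugate to get (1x)/(√(9x²+1x)+3x); the denominator ~ 6x, so the limit is 1/6.
Limit = 1/6.

Final answer: 1/6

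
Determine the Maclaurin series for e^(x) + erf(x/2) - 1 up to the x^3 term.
x^3·(1/6 - 1/(12·√(π))) + x^2/2 + x·(1/√(π) + 1)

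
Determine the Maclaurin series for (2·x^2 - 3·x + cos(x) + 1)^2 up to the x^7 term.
x^7/120 + 43·x^6/360 - x^5/4 + 29·x^4/12 - 9·x^3 + 15·x^2 - 12·x + 4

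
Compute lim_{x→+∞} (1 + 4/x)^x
As x → +∞: this is the defining limit (1 + 4/x)^x → e^4.
Limit = e^(4).

Final answer: e^(4)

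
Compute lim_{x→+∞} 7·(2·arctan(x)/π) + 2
Evaluate the dominant behaviour as x → +∞; each term tends to a finite value or vanishes.
Limit = 9.

Final answer: 9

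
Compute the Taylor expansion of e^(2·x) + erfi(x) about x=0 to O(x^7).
4·x^6/45 + x^5·(1/(5·√(π)) + 4/15) + 2·x^4/3 + x^3·(2/(3·√(π)) + 4/3) + 2·x^2 + x·(2/√(π) + 2) + 1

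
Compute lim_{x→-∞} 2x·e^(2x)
This is a 0·∞ indeterminate form at x → -∞.
Rewrite the product as 2x / e^(-2x) (an ∞/∞ form) and apply L'Hôpital, or use the standard hierarchy e^(2|x|) ≫ |x| as x → -∞.
The indeterminate product → 0, so the limit = 0.

Final answer: 0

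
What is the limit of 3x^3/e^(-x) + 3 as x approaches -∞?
The quotient is an ∞/∞ indeterminate form as x → -∞.
Compare growth rates of the dominant terms (exponentials ≫ polynomials ≫ logarithms), or apply L'Hôpital's rule; the quotient → 0.
Adding the constant: 0 + 3 = 3. Limit = 3.

Final answer: 3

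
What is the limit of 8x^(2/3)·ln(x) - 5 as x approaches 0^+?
The product is a 0·∞ indeterminate form at x → 0⁺.
Rewrite the product as 8·ln(x) / x^(-2/3) and apply L'Hôpital, or use the standard hierarchy x^(-2/3) ≫ |ln x| as x → 0⁺.
The indeterminate product → 0, so the limit = -5.

Final answer: -5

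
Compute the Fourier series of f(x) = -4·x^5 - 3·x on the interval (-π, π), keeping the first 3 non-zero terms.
(-966 - 8·π^4 + 160·π^2)·sin(x) + (-20·π^2 + 33 + 4·π^4)·sin(2·x) + (-8·π^4/3 - 482/81 + 160·π^2/27)·sin(3·x)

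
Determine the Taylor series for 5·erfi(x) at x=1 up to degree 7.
5·erfi(1) + 10·e·(x - 1)/√(π) + 10·e·(x - 1)^2/√(π) + 10·e·(x - 1)^3/√(π) + 25·e·(x - 1)^4/(3·√(π)) + 19·e·(x - 1)^5/(3·√(π)) + 13·e·(x - 1)^6/(3·√(π)) + 173·e·(x - 1)^7/(63·√(π))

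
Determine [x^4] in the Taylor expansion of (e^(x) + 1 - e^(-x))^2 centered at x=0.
Expand to order 4: (e^(x) + 1 - e^(-x))^2 = 4·x^4/3 + 2·x^3/3 + 4·x^2 + 4·x + 1 + O(x^5).
The coefficient of x^4 is 4/3.

Final answer: 4/3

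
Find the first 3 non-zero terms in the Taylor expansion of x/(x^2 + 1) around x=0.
x^5 - x^3 + x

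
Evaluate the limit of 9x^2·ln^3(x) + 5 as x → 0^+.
The product is a 0·∞ indeterminate form at x → 0⁺.
Rewrite the product as 9·ln^3(x) / x^(-2) and apply L'Hôpital, or use the standard hierarchy x^(-2) ≫ |ln x|^3 as x → 0⁺.
The indeterminate product → 0, so the limit = 5.

Final answer: 5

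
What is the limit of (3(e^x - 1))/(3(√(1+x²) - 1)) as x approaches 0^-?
Both numerator and denominator → 0 as x → 0^-; this is a 0/0 indeterminate form.
Expand each to leading order near x = 0: numerator ~ 3·x, denominator ~ 3·x^2/2.
The limit of the ratio is -∞.

Final answer: -∞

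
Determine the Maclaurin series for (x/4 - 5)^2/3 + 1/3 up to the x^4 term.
x^2/48 - 5·x/6 + 26/3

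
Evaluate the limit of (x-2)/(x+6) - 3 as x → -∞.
Evaluate the dominant behaviour as x → -∞; each term tends to a finite value or vanishes.
Limit = -2.

Final answer: -2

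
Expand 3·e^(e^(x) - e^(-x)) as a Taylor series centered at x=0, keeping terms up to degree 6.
28·x^6/15 + 57·x^5/20 + 4·x^4 + 5·x^3 + 6·x^2 + 6·x + 3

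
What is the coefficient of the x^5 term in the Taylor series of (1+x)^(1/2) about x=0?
Expand to order 5: (1+x)^(1/2) = 7·x^5/256 - 5·x^4/128 + x^3/16 - x^2/8 + x/2 + 1 + O(x^6).
The coefficient of x^5 is 7/256.

Final answer: 7/256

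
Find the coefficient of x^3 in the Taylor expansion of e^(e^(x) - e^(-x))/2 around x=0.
Expand to order 3: e^(e^(x) - e^(-x))/2 = 5·x^3/6 + x^2 + x + 1/2 + O(x^4).
The coefficient of x^3 is 5/6.

Final answer: 5/6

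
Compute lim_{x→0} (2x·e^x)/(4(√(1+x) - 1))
Both numerator and denominator → 0 as x → 0; this is a 0/0 indeterminate form.
Expand each to leading order near x = 0: numerator ~ 2·x, denominator ~ 2·x.
The limit of the ratio is 1.

Final answer: 1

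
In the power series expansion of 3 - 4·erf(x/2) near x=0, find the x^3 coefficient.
Expand to order 3: 3 - 4·erf(x/2) = x^3/(3·√(π)) - 4·x/√(π) + 3 + O(x^4).
The coefficient of x^3 is 1/(3·√(π)).

Final answer: 1/(3·√(π))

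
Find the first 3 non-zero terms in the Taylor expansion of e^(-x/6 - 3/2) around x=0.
x^2·e^(-3/2)/72 - x·e^(-3/2)/6 + e^(-3/2)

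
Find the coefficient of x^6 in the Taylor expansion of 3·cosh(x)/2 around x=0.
Expand to order 6: 3·cosh(x)/2 = x^6/480 + x^4/16 + 3·x^2/4 + 3/2 + O(x^7).
The coefficient of x^6 is 1/480.

Final answer: 1/480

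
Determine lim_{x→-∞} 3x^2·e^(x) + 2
The product is a 0·∞ indeterminate form at x → -∞.
Rewrite the product as 3x^2 / e^(-x) (an ∞/∞ form) and apply L'Hôpital, or use the standard hierarchy e^(|x|) ≫ |x^2| as x → -∞.
The indeterminate product → 0, so the limit = 2.

Final answer: 2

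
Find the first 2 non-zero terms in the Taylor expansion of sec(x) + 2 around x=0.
x^2/2 + 3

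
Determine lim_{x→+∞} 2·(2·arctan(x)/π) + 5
Evaluate the dominant behaviour as x → +∞; each term tends to a finite value or vanishes.
Limit = 7.

Final answer: 7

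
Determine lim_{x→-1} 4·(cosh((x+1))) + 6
Direct substitution at x = -1 gives 10.

Final answer: 10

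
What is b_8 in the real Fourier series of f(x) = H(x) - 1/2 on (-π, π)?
b_8 = (1/π) ∫_{-π}^{π} f(x)·sin(8x) dx.
Evaluate the integral (use parity and integration by parts as needed): b_8 = 0.

Final answer: 0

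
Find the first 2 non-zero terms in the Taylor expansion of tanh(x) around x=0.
-x^3/3 + x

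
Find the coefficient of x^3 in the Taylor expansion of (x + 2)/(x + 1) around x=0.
Expand to order 3: (x + 2)/(x + 1) = -x^3 + x^2 - x + 2 + O(x^4).
The coefficient of x^3 is -1.

Final answer: -1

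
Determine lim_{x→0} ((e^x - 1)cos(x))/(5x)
Both numerator and denominator → 0 as x → 0; this is a 0/0 indeterminate form.
Expand each to leading order near x = 0: numerator ~ x, denominator ~ 5·x.
The limit of the ratio is 1/5.

Final answer: 1/5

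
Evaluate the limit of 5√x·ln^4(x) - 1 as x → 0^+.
The product is a 0·∞ indeterminate form at x → 0⁺.
Rewrite the product as 5·ln^4(x) / x^(-1/2) and apply L'Hôpital, or use the standard hierarchy x^(-1/2) ≫ |ln x|^4 as x → 0⁺.
The indeterminate product → 0, so the limit = -1.

Final answer: -1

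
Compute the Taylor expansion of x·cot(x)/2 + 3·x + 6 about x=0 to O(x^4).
-x^2/6 + 3·x + 13/2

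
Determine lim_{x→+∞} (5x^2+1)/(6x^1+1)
This is an ∞/∞ indeterminate form as x → +∞.
Divide numerator and denominator by x^2 and let the lower-order terms vanish; the numerator's degree 2 exceeds the denominator's degree 1, so the quotient diverges.
Limit = ∞.

Final answer: ∞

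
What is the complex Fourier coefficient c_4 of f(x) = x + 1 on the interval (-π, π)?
Compute the real Fourier coefficients first: a_4 = 0, b_4 = -1/2.
Then c_4 = (a_4 − i·b_4)/2 = i/4.

Final answer: i/4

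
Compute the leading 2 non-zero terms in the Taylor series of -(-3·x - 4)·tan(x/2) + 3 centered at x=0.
2·x + 3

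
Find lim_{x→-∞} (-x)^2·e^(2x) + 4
The product is a 0·∞ indeterminate form at x → -∞.
Rewrite the product as (-x)^2 / e^(-2x) (an ∞/∞ form) and apply L'Hôpital, or use the standard hierarchy e^(2|x|) ≫ |(-x)^2| as x → -∞.
The indeterminate product → 0, so the limit = 4.

Final answer: 4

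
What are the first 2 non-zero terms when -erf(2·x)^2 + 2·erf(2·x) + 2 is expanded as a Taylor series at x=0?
8·x/√(π) + 2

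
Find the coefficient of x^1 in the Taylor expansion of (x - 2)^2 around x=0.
Expand to order 1: (x - 2)^2 = 4 - 4·x + O(x^2).
The coefficient of x^1 is -4.

Final answer: -4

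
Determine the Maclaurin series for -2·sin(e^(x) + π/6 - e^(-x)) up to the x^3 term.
√(3)·x^3 + 2·x^2 - 2·√(3)·x - 1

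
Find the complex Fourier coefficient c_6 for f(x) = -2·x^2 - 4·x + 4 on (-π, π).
Compute the real Fourier coefficients first: a_6 = -2/9, b_6 = 4/3.
Then c_6 = (a_6 − i·b_6)/2 = -1/9 - 2·i/3.

Final answer: -1/9 - 2·i/3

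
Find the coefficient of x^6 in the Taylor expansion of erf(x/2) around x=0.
Expand to order 6: erf(x/2) = x^5/(160·√(π)) - x^3/(12·√(π)) + x/√(π) + O(x^7).
The coefficient of x^6 is 0.

Final answer: 0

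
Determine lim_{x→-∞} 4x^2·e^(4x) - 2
The product is a 0·∞ indeterminate form at x → -∞.
Rewrite the product as 4x^2 / e^(-4x) (an ∞/∞ form) and apply L'Hôpital, or use the standard hierarchy e^(4|x|) ≫ |x^2| as x → -∞.
The indeterminate product → 0, so the limit = -2.

Final answer: -2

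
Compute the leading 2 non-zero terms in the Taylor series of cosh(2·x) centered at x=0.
2·x^2 + 1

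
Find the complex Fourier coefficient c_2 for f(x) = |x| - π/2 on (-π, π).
Compute the real Fourier coefficients first: a_2 = 0, b_2 = 0.
Then c_2 = (a_2 − i·b_2)/2 = 0.

Final answer: 0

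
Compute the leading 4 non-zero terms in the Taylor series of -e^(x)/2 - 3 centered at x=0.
-x^3/12 - x^2/4 - x/2 - 7/2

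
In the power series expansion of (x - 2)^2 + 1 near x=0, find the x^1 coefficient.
Expand to order 1: (x - 2)^2 + 1 = 5 - 4·x + O(x^2).
The coefficient of x^1 is -4.

Final answer: -4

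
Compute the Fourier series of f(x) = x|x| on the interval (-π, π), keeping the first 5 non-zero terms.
(-8 + 2·π^2)·sin(x)/π - π·sin(2·x) + (-8 + 18·π^2)·sin(3·x)/(27·π) - π·sin(4·x)/2 + (-8 + 50·π^2)·sin(5·x)/(125·π)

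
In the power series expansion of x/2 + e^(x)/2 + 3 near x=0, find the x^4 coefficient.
Expand to order 4: x/2 + e^(x)/2 + 3 = x^4/48 + x^3/12 + x^2/4 + x + 7/2 + O(x^5).
The coefficient of x^4 is 1/48.

Final answer: 1/48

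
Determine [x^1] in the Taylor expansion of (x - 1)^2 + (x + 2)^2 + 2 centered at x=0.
Expand to order 1: (x - 1)^2 + (x + 2)^2 + 2 = 2·x + 7 + O(x^2).
The coefficient of x^1 is 2.

Final answer: 2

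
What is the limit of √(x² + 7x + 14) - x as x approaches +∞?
This is an ∞ − ∞ indeterminate form.
Multiply and divide by the conjugate √(x²+7x + 14) + x; the x² terms cancel, leaving (7x + 14)/(√(x²+7x + 14)+x) → 7/2.
Limit = 7/2.

Final answer: 7/2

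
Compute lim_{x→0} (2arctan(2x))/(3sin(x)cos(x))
Both numerator and denominator → 0 as x → 0; this is a 0/0 indeterminate form.
Expand each to leading order near x = 0: numerator ~ 4·x, denominator ~ 3·x.
The limit of the ratio is 4/3.

Final answer: 4/3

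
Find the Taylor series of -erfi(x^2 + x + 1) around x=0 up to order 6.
-96·e·x^6/(5·√(π)) - 209·e·x^5/(15·√(π)) - 29·e·x^4/(3·√(π)) - 6·e·x^3/√(π) - 4·e·x^2/√(π) - 2·e·x/√(π) - erfi(1)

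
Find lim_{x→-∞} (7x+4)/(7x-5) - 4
Evaluate the dominant behaviour as x → -∞; each term tends to a finite value or vanishes.
Limit = -3.

Final answer: -3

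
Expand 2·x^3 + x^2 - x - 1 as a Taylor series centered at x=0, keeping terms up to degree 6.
2·x^3 + x^2 - x - 1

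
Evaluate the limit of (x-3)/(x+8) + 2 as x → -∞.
Evaluate the dominant behaviour as x → -∞; each term tends to a finite value or vanishes.
Limit = 3.

Final answer: 3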